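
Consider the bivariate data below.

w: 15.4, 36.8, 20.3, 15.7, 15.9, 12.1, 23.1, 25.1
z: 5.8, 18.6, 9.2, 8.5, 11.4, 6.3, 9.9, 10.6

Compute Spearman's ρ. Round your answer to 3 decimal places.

Rank w: 2, 8, 5, 3, 4, 1, 6, 7
Rank z: 1, 8, 4, 3, 7, 2, 5, 6
d = rank(w) − rank(z): 1, 0, 1, 0, -3, -1, 1, 1; Σd² = 14
ρ = 1 − 6Σd² / [n(n²−1)] = 1 − 6×14 / (8×63) = 1 − 84/504 ≈ 0.833

0.833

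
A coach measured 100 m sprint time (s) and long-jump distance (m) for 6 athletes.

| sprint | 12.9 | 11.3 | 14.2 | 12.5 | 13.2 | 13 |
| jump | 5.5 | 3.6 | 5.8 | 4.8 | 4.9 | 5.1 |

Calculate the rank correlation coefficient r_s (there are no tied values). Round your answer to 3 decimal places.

0.771

Rank sprint: 3, 1, 6, 2, 5, 4
Rank jump: 5, 1, 6, 2, 3, 4
d = rank(sprint) − rank(jump): -2, 0, 0, 0, 2, 0; Σd² = 8
ρ = 1 − 6Σd² / [n(n²−1)] = 1 − 6×8 / (6×35) = 1 − 48/210 ≈ 0.771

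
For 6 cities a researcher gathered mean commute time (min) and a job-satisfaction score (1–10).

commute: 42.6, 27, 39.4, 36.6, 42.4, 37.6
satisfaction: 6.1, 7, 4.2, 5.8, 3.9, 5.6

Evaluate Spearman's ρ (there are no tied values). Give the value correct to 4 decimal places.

Rank commute: 6, 1, 4, 2, 5, 3
Rank satisfaction: 5, 6, 2, 4, 1, 3
d = rank(commute) − rank(satisfaction): 1, -5, 2, -2, 4, 0; Σd² = 50
ρ = 1 − 6Σd² / [n(n²−1)] = 1 − 6×50 / (6×35) = 1 − 300/210 ≈ -0.4286

-0.4286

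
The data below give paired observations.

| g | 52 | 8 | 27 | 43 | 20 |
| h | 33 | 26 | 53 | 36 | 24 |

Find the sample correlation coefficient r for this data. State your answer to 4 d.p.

n = 5, Σg = 150, Σh = 172, Σg² = 5746, Σh² = 6446, Σgh = 5383
nΣgh − ΣgΣh = 26915 − 25800 = 1115
nΣg² − (Σg)² = 28730 − 22500 = 6230; nΣh² − (Σh)² = 32230 − 29584 = 2646
r = 1115 / √(6230 × 2646) = 1115 / 4060.1207 ≈ 0.2746

0.2746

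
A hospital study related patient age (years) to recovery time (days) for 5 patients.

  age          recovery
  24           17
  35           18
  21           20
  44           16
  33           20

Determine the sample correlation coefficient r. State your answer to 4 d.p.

n = 5, Σx = 157, Σy = 91, Σx² = 5267, Σy² = 1669, Σxy = 2822
nΣxy − ΣxΣy = 14110 − 14287 = -177
nΣx² − (Σx)² = 26335 − 24649 = 1686; nΣy² − (Σy)² = 8345 − 8281 = 64
r = -177 / √(1686 × 64) = -177 / 328.4874 ≈ -0.5388

-0.5388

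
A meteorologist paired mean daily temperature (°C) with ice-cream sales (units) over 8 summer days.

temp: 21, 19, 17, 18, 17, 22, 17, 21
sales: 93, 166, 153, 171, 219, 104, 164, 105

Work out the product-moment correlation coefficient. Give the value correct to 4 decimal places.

n = 8, Σx = 152, Σy = 1175, Σx² = 2918, Σy² = 185553, Σxy = 21790
nΣxy − ΣxΣy = 174320 − 178600 = -4280
nΣx² − (Σx)² = 23344 − 23104 = 240; nΣy² − (Σy)² = 1484424 − 1380625 = 103799
r = -4280 / √(240 × 103799) = -4280 / 4991.1682 ≈ -0.8575

-0.8575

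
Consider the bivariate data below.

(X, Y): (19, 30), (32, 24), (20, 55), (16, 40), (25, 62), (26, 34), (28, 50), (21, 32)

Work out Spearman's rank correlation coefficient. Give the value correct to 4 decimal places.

-0.1429

Rank X: 2, 8, 3, 1, 5, 6, 7, 4
Rank Y: 2, 1, 7, 5, 8, 4, 6, 3
d = rank(X) − rank(Y): 0, 7, -4, -4, -3, 2, 1, 1; Σd² = 96
ρ = 1 − 6Σd² / [n(n²−1)] = 1 − 6×96 / (8×63) = 1 − 576/504 ≈ -0.1429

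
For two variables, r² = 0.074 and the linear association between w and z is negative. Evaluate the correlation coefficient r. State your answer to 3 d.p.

-0.272

|r| = √0.074 = 0.272
The association is negative, so r = −0.272.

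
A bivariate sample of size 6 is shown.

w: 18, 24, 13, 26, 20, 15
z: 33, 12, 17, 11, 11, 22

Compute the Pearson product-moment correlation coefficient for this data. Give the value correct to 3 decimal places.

-0.505

n = 6, Σw = 116, Σz = 106, Σw² = 2370, Σz² = 2248, Σwz = 1939
nΣwz − ΣwΣz = 11634 − 12296 = -662
nΣw² − (Σw)² = 14220 − 13456 = 764; nΣz² − (Σz)² = 13488 − 11236 = 2252
r = -662 / √(764 × 2252) = -662 / 1311.6890 ≈ -0.505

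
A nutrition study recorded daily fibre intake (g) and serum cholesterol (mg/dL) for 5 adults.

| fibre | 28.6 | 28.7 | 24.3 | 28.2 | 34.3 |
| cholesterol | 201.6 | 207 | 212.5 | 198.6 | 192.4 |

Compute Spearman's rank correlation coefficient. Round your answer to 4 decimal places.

-0.6000

Rank fibre: 3, 4, 1, 2, 5
Rank cholesterol: 3, 4, 5, 2, 1
d = rank(fibre) − rank(cholesterol): 0, 0, -4, 0, 4; Σd² = 32
ρ = 1 − 6Σd² / [n(n²−1)] = 1 − 6×32 / (5×24) = 1 − 192/120 ≈ -0.6000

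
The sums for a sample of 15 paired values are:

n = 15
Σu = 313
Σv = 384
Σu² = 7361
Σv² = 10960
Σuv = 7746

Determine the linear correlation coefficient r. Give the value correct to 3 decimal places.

r = (nΣuv − ΣuΣv) / √[(nΣu² − (Σu)²)(nΣv² − (Σv)²)]
Numerator: 15×7746 − 313×384 = -4002
Denominator: √[(110415 − 97969)(164400 − 147456)] = √[12446 × 16944] = 14521.8809
r = -4002 / 14521.8809 ≈ -0.276

-0.276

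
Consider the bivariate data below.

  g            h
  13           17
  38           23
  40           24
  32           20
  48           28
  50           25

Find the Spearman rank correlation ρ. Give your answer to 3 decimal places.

Rank g: 1, 3, 4, 2, 5, 6
Rank h: 1, 3, 4, 2, 6, 5
d = rank(g) − rank(h): 0, 0, 0, 0, -1, 1; Σd² = 2
ρ = 1 − 6Σd² / [n(n²−1)] = 1 − 6×2 / (6×35) = 1 − 12/210 ≈ 0.943

0.943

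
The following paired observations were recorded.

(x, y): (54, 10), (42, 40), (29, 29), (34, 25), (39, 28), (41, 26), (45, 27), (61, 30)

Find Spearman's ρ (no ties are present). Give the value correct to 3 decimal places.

Rank x: 7, 5, 1, 2, 3, 4, 6, 8
Rank y: 1, 8, 6, 2, 5, 3, 4, 7
d = rank(x) − rank(y): 6, -3, -5, 0, -2, 1, 2, 1; Σd² = 80
ρ = 1 − 6Σd² / [n(n²−1)] = 1 − 6×80 / (8×63) = 1 − 480/504 ≈ 0.048

0.048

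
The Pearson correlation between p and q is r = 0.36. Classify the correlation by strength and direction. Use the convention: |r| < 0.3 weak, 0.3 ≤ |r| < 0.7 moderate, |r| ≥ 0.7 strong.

moderate positive

r = 0.36 > 0 so the relationship is positive.
|r| = 0.36, which falls in the moderate range.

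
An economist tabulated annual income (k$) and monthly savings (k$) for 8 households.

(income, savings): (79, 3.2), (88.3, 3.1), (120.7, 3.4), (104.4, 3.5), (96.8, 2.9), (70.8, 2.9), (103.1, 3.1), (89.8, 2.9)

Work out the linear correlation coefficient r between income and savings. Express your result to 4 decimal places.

n = 8, Σx = 752.9, Σy = 25, Σx² = 72582.27, Σy² = 78.5, Σxy = 2368.38
nΣxy − ΣxΣy = 18947.04 − 18822.5 = 124.54
nΣx² − (Σx)² = 580658.16 − 566858.41 = 13799.75; nΣy² − (Σy)² = 628 − 625 = 3
r = 124.54 / √(13799.75 × 3) = 124.54 / 203.4681 ≈ 0.6121

0.6121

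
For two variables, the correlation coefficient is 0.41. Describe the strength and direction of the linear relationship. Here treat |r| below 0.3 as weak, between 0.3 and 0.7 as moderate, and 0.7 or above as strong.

r = 0.41 > 0 so the relationship is positive.
|r| = 0.41, which falls in the moderate range.

moderate positive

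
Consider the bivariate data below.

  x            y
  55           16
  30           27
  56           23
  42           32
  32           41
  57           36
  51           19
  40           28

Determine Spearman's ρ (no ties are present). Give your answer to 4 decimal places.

-0.2381

Rank x: 6, 1, 7, 4, 2, 8, 5, 3
Rank y: 1, 4, 3, 6, 8, 7, 2, 5
d = rank(x) − rank(y): 5, -3, 4, -2, -6, 1, 3, -2; Σd² = 104
ρ = 1 − 6Σd² / [n(n²−1)] = 1 − 6×104 / (8×63) = 1 − 624/504 ≈ -0.2381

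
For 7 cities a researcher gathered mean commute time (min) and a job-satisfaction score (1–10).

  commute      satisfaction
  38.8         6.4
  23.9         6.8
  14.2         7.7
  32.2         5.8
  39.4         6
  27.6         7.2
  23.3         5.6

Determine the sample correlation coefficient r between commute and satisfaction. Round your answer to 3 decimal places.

n = 7, Σx = 199.4, Σy = 45.5, Σx² = 6172.14, Σy² = 299.33, Σxy = 1272.54
nΣxy − ΣxΣy = 8907.78 − 9072.7 = -164.92
nΣx² − (Σx)² = 43204.98 − 39760.36 = 3444.62; nΣy² − (Σy)² = 2095.31 − 2070.25 = 25.06
r = -164.92 / √(3444.62 × 25.06) = -164.92 / 293.8064 ≈ -0.561

-0.561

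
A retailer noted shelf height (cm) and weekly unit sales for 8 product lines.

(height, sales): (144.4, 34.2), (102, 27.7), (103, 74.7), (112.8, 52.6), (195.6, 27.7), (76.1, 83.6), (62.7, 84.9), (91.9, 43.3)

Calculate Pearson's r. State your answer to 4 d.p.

-0.7182

n = 8, Σx = 888.5, Σy = 428.7, Σx² = 111015.67, Σy² = 27122.93, Σxy = 42473.84
nΣxy − ΣxΣy = 339790.72 − 380899.95 = -41109.23
nΣx² − (Σx)² = 888125.36 − 789432.25 = 98693.11; nΣy² − (Σy)² = 216983.44 − 183783.69 = 33199.75
r = -41109.23 / √(98693.11 × 33199.75) = -41109.23 / 57241.4760 ≈ -0.7182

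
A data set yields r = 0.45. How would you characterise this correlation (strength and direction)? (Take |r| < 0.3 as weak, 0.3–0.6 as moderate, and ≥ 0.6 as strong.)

moderate positive

r = 0.45 > 0 so the relationship is positive.
|r| = 0.45, which falls in the moderate range.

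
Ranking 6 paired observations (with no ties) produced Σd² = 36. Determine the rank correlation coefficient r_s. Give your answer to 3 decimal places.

-0.029

ρ = 1 − 6Σd² / [n(n²−1)] = 1 − 6×36 / (6×35)
  = 1 − 216/210 = 1 − 1.0286 ≈ -0.029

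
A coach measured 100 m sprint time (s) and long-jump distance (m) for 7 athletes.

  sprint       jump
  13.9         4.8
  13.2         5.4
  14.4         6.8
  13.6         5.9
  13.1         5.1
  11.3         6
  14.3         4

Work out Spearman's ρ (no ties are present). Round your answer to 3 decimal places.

Rank sprint: 5, 3, 7, 4, 2, 1, 6
Rank jump: 2, 4, 7, 5, 3, 6, 1
d = rank(sprint) − rank(jump): 3, -1, 0, -1, -1, -5, 5; Σd² = 62
ρ = 1 − 6Σd² / [n(n²−1)] = 1 − 6×62 / (7×48) = 1 − 372/336 ≈ -0.107

-0.107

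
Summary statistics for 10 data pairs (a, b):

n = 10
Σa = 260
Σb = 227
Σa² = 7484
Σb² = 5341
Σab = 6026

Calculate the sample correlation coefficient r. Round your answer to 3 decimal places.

r = (nΣab − ΣaΣb) / √[(nΣa² − (Σa)²)(nΣb² − (Σb)²)]
Numerator: 10×6026 − 260×227 = 1240
Denominator: √[(74840 − 67600)(53410 − 51529)] = √[7240 × 1881] = 3690.3171
r = 1240 / 3690.3171 ≈ 0.336

0.336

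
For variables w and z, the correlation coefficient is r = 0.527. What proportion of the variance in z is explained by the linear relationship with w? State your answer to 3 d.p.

r² = (0.527)² = 0.278

0.278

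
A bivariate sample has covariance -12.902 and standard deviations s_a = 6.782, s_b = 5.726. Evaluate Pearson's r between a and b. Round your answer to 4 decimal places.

-0.3322

r = Cov(a,b) / (s_a · s_b) = -12.902 / (6.782 × 5.726)
  = -12.902 / 38.8337 ≈ -0.3322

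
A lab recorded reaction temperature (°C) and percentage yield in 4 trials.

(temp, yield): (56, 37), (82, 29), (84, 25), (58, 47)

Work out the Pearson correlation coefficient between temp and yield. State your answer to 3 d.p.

-0.875

n = 4, Σx = 280, Σy = 138, Σx² = 20280, Σy² = 5044, Σxy = 9276
nΣxy − ΣxΣy = 37104 − 38640 = -1536
nΣx² − (Σx)² = 81120 − 78400 = 2720; nΣy² − (Σy)² = 20176 − 19044 = 1132
r = -1536 / √(2720 × 1132) = -1536 / 1754.7194 ≈ -0.875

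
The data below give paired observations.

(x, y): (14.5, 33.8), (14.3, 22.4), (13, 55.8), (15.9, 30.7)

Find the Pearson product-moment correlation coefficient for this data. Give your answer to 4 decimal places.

-0.6796

n = 4, Σx = 57.7, Σy = 142.7, Σx² = 836.55, Σy² = 5700.33, Σxy = 2023.95
nΣxy − ΣxΣy = 8095.8 − 8233.79 = -137.99
nΣx² − (Σx)² = 3346.2 − 3329.29 = 16.91; nΣy² − (Σy)² = 22801.32 − 20363.29 = 2438.03
r = -137.99 / √(16.91 × 2438.03) = -137.99 / 203.0445 ≈ -0.6796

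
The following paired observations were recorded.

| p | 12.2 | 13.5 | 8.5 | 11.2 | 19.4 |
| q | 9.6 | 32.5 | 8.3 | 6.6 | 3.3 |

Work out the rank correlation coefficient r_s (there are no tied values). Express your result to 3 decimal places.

-0.100

Rank p: 3, 4, 1, 2, 5
Rank q: 4, 5, 3, 2, 1
d = rank(p) − rank(q): -1, -1, -2, 0, 4; Σd² = 22
ρ = 1 − 6Σd² / [n(n²−1)] = 1 − 6×22 / (5×24) = 1 − 132/120 ≈ -0.100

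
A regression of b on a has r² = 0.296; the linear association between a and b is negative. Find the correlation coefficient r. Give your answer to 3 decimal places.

-0.544

|r| = √0.296 = 0.544
The association is negative, so r = −0.544.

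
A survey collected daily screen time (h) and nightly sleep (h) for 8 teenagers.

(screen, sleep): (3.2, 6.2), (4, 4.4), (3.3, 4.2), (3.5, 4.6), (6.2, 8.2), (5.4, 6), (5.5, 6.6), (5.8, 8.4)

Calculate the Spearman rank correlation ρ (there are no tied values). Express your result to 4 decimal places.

0.7143

Rank screen: 1, 4, 2, 3, 8, 5, 6, 7
Rank sleep: 5, 2, 1, 3, 7, 4, 6, 8
d = rank(screen) − rank(sleep): -4, 2, 1, 0, 1, 1, 0, -1; Σd² = 24
ρ = 1 − 6Σd² / [n(n²−1)] = 1 − 6×24 / (8×63) = 1 − 144/504 ≈ 0.7143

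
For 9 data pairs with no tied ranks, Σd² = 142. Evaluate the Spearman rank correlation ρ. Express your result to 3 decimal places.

-0.183

ρ = 1 − 6Σd² / [n(n²−1)] = 1 − 6×142 / (9×80)
  = 1 − 852/720 = 1 − 1.1833 ≈ -0.183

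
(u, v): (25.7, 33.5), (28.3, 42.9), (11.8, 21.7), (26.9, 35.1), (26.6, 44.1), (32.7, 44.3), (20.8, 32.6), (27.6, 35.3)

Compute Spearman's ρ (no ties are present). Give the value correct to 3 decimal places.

0.857

Rank u: 3, 7, 1, 5, 4, 8, 2, 6
Rank v: 3, 6, 1, 4, 7, 8, 2, 5
d = rank(u) − rank(v): 0, 1, 0, 1, -3, 0, 0, 1; Σd² = 12
ρ = 1 − 6Σd² / [n(n²−1)] = 1 − 6×12 / (8×63) = 1 − 72/504 ≈ 0.857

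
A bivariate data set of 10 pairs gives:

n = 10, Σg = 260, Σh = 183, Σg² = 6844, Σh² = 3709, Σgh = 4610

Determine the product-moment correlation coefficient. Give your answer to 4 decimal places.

-0.8510

r = (nΣgh − ΣgΣh) / √[(nΣg² − (Σg)²)(nΣh² − (Σh)²)]
Numerator: 10×4610 − 260×183 = -1480
Denominator: √[(68440 − 67600)(37090 − 33489)] = √[840 × 3601] = 1739.2067
r = -1480 / 1739.2067 ≈ -0.8510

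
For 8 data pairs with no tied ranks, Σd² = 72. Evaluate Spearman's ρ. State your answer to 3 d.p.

ρ = 1 − 6Σd² / [n(n²−1)] = 1 − 6×72 / (8×63)
  = 1 − 432/504 = 1 − 0.8571 ≈ 0.143

0.143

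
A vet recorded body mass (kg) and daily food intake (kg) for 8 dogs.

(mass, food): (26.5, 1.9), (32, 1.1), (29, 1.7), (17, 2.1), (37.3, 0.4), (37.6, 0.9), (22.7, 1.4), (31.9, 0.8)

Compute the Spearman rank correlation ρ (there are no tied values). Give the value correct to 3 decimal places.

Rank mass: 3, 6, 4, 1, 7, 8, 2, 5
Rank food: 7, 4, 6, 8, 1, 3, 5, 2
d = rank(mass) − rank(food): -4, 2, -2, -7, 6, 5, -3, 3; Σd² = 152
ρ = 1 − 6Σd² / [n(n²−1)] = 1 − 6×152 / (8×63) = 1 − 912/504 ≈ -0.810

-0.810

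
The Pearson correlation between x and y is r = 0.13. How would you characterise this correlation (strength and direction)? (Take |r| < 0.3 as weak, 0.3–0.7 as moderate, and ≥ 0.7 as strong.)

r = 0.13 > 0 so the relationship is positive.
|r| = 0.13, which falls in the weak range.

weak positive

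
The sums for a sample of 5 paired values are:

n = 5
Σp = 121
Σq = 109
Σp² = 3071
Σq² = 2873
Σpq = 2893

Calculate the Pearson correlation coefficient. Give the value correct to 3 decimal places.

0.958

r = (nΣpq − ΣpΣq) / √[(nΣp² − (Σp)²)(nΣq² − (Σq)²)]
Numerator: 5×2893 − 121×109 = 1276
Denominator: √[(15355 − 14641)(14365 − 11881)] = √[714 × 2484] = 1331.7567
r = 1276 / 1331.7567 ≈ 0.958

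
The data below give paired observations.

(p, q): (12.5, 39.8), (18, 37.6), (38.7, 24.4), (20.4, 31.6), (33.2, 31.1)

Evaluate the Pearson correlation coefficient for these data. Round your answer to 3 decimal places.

-0.920

n = 5, Σp = 122.8, Σq = 164.5, Σp² = 3496.34, Σq² = 5558.93, Σpq = 3795.74
nΣpq − ΣpΣq = 18978.7 − 20200.6 = -1221.9
nΣp² − (Σp)² = 17481.7 − 15079.84 = 2401.86; nΣq² − (Σq)² = 27794.65 − 27060.25 = 734.4
r = -1221.9 / √(2401.86 × 734.4) = -1221.9 / 1328.1288 ≈ -0.920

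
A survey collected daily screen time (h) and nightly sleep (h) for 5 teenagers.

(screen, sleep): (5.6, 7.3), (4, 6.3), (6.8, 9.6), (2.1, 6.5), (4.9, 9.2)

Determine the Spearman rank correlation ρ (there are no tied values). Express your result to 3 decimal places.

0.800

Rank screen: 4, 2, 5, 1, 3
Rank sleep: 3, 1, 5, 2, 4
d = rank(screen) − rank(sleep): 1, 1, 0, -1, -1; Σd² = 4
ρ = 1 − 6Σd² / [n(n²−1)] = 1 − 6×4 / (5×24) = 1 − 24/120 ≈ 0.800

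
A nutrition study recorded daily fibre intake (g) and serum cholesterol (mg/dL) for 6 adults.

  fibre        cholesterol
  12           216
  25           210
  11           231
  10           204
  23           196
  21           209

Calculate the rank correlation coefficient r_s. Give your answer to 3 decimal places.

-0.200

Rank fibre: 3, 6, 2, 1, 5, 4
Rank cholesterol: 5, 4, 6, 2, 1, 3
d = rank(fibre) − rank(cholesterol): -2, 2, -4, -1, 4, 1; Σd² = 42
ρ = 1 − 6Σd² / [n(n²−1)] = 1 − 6×42 / (6×35) = 1 − 252/210 ≈ -0.200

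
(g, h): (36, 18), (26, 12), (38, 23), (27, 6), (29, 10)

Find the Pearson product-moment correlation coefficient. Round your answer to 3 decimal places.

0.909

n = 5, Σg = 156, Σh = 69, Σg² = 4986, Σh² = 1133, Σgh = 2286
nΣgh − ΣgΣh = 11430 − 10764 = 666
nΣg² − (Σg)² = 24930 − 24336 = 594; nΣh² − (Σh)² = 5665 − 4761 = 904
r = 666 / √(594 × 904) = 666 / 732.7865 ≈ 0.909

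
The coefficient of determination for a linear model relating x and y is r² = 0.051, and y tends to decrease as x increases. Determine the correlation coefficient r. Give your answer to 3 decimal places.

|r| = √0.051 = 0.226
The association is negative, so r = −0.226.

-0.226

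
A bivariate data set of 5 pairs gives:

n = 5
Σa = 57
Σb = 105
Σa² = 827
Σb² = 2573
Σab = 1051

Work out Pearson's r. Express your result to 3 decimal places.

-0.572

r = (nΣab − ΣaΣb) / √[(nΣa² − (Σa)²)(nΣb² − (Σb)²)]
Numerator: 5×1051 − 57×105 = -730
Denominator: √[(4135 − 3249)(12865 − 11025)] = √[886 × 1840] = 1276.8085
r = -730 / 1276.8085 ≈ -0.572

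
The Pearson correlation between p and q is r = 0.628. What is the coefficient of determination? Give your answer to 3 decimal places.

r² = (0.628)² = 0.394

0.394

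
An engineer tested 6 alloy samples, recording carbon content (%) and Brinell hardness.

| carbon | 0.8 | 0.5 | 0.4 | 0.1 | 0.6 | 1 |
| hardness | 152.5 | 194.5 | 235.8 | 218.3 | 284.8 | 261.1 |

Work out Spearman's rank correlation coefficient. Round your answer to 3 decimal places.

0.143

Rank carbon: 5, 3, 2, 1, 4, 6
Rank hardness: 1, 2, 4, 3, 6, 5
d = rank(carbon) − rank(hardness): 4, 1, -2, -2, -2, 1; Σd² = 30
ρ = 1 − 6Σd² / [n(n²−1)] = 1 − 6×30 / (6×35) = 1 − 180/210 ≈ 0.143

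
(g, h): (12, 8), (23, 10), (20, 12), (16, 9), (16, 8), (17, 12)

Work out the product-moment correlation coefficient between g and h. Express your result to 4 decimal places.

0.5579

n = 6, Σg = 104, Σh = 59, Σg² = 1874, Σh² = 597, Σgh = 1042
nΣgh − ΣgΣh = 6252 − 6136 = 116
nΣg² − (Σg)² = 11244 − 10816 = 428; nΣh² − (Σh)² = 3582 − 3481 = 101
r = 116 / √(428 × 101) = 116 / 207.9134 ≈ 0.5579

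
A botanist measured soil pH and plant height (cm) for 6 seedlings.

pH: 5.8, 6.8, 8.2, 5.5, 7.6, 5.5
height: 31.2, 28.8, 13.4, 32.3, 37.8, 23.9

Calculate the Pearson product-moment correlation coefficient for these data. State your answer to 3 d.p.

-0.333

n = 6, Σx = 39.4, Σy = 167.4, Σx² = 265.38, Σy² = 5025.78, Σxy = 1083.06
nΣxy − ΣxΣy = 6498.36 − 6595.56 = -97.2
nΣx² − (Σx)² = 1592.28 − 1552.36 = 39.92; nΣy² − (Σy)² = 30154.68 − 28022.76 = 2131.92
r = -97.2 / √(39.92 × 2131.92) = -97.2 / 291.7297 ≈ -0.333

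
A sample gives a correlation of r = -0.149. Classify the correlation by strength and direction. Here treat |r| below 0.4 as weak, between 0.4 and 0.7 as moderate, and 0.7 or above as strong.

r = -0.149 < 0 so the relationship is negative.
|r| = 0.149, which falls in the weak range.

weak negative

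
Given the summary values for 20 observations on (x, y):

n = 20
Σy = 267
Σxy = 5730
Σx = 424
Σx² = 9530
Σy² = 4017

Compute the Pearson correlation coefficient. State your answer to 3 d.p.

0.141

r = (nΣxy − ΣxΣy) / √[(nΣx² − (Σx)²)(nΣy² − (Σy)²)]
Numerator: 20×5730 − 424×267 = 1392
Denominator: √[(190600 − 179776)(80340 − 71289)] = √[10824 × 9051] = 9897.8798
r = 1392 / 9897.8798 ≈ 0.141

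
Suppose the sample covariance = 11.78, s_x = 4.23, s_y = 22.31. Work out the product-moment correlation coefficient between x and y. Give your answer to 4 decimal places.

r = Cov(x,y) / (s_x · s_y) = 11.78 / (4.23 × 22.31)
  = 11.78 / 94.3713 ≈ 0.1248

0.1248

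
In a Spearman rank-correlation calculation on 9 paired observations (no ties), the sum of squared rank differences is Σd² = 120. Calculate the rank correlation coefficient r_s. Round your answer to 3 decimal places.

ρ = 1 − 6Σd² / [n(n²−1)] = 1 − 6×120 / (9×80)
  = 1 − 720/720 = 1 − 1.0000 ≈ 0.000

0.000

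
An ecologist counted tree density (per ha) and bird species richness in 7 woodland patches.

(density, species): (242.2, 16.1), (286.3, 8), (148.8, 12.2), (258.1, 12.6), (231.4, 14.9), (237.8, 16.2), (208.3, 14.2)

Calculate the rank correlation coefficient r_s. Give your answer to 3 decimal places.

-0.143

Rank density: 5, 7, 1, 6, 3, 4, 2
Rank species: 6, 1, 2, 3, 5, 7, 4
d = rank(density) − rank(species): -1, 6, -1, 3, -2, -3, -2; Σd² = 64
ρ = 1 − 6Σd² / [n(n²−1)] = 1 − 6×64 / (7×48) = 1 − 384/336 ≈ -0.143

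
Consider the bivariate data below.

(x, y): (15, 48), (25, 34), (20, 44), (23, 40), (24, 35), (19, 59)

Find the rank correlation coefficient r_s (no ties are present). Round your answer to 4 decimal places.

Rank x: 1, 6, 3, 4, 5, 2
Rank y: 5, 1, 4, 3, 2, 6
d = rank(x) − rank(y): -4, 5, -1, 1, 3, -4; Σd² = 68
ρ = 1 − 6Σd² / [n(n²−1)] = 1 − 6×68 / (6×35) = 1 − 408/210 ≈ -0.9429

-0.9429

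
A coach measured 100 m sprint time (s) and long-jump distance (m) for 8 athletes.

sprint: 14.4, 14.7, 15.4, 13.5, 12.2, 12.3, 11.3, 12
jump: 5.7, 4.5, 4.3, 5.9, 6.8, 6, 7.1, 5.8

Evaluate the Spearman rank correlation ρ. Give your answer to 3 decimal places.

Rank sprint: 6, 7, 8, 5, 3, 4, 1, 2
Rank jump: 3, 2, 1, 5, 7, 6, 8, 4
d = rank(sprint) − rank(jump): 3, 5, 7, 0, -4, -2, -7, -2; Σd² = 156
ρ = 1 − 6Σd² / [n(n²−1)] = 1 − 6×156 / (8×63) = 1 − 936/504 ≈ -0.857

-0.857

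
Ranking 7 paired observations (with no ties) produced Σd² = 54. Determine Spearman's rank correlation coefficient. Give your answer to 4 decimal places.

0.0357

ρ = 1 − 6Σd² / [n(n²−1)] = 1 − 6×54 / (7×48)
  = 1 − 324/336 = 1 − 0.96429 ≈ 0.0357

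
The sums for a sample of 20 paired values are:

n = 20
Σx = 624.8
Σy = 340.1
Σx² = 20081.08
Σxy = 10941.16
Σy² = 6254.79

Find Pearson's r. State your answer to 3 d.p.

0.615

r = (nΣxy − ΣxΣy) / √[(nΣx² − (Σx)²)(nΣy² − (Σy)²)]
Numerator: 20×10941.16 − 624.8×340.1 = 6328.72
Denominator: √[(401621.6 − 390375.04)(125095.8 − 115668.01)] = √[11246.56 × 9427.79] = 10297.0970
r = 6328.72 / 10297.0970 ≈ 0.615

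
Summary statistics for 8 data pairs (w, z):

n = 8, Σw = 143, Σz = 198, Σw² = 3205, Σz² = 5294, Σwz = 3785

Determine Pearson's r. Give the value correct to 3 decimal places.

r = (nΣwz − ΣwΣz) / √[(nΣw² − (Σw)²)(nΣz² − (Σz)²)]
Numerator: 8×3785 − 143×198 = 1966
Denominator: √[(25640 − 20449)(42352 − 39204)] = √[5191 × 3148] = 4042.4334
r = 1966 / 4042.4334 ≈ 0.486

0.486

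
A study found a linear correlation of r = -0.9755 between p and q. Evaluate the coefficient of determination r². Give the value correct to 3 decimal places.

0.952

r² = (-0.9755)² = 0.952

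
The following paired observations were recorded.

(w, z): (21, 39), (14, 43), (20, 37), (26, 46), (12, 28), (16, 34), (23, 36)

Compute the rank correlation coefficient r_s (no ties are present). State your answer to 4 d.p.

0.5357

Rank w: 5, 2, 4, 7, 1, 3, 6
Rank z: 5, 6, 4, 7, 1, 2, 3
d = rank(w) − rank(z): 0, -4, 0, 0, 0, 1, 3; Σd² = 26
ρ = 1 − 6Σd² / [n(n²−1)] = 1 − 6×26 / (7×48) = 1 − 156/336 ≈ 0.5357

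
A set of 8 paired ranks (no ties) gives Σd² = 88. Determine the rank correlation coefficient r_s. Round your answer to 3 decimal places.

ρ = 1 − 6Σd² / [n(n²−1)] = 1 − 6×88 / (8×63)
  = 1 − 528/504 = 1 − 1.0476 ≈ -0.048

-0.048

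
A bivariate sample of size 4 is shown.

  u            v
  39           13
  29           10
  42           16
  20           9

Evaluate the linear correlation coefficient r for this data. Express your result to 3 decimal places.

0.937

n = 4, Σu = 130, Σv = 48, Σu² = 4526, Σv² = 606, Σuv = 1649
nΣuv − ΣuΣv = 6596 − 6240 = 356
nΣu² − (Σu)² = 18104 − 16900 = 1204; nΣv² − (Σv)² = 2424 − 2304 = 120
r = 356 / √(1204 × 120) = 356 / 380.1052 ≈ 0.937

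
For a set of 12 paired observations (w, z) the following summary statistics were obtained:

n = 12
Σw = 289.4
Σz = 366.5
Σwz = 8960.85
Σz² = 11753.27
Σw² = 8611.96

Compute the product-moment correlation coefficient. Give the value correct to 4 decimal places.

r = (nΣwz − ΣwΣz) / √[(nΣw² − (Σw)²)(nΣz² − (Σz)²)]
Numerator: 12×8960.85 − 289.4×366.5 = 1465.1
Denominator: √[(103343.52 − 83752.36)(141039.24 − 134322.25)] = √[19591.16 × 6716.99] = 11471.4265
r = 1465.1 / 11471.4265 ≈ 0.1277

0.1277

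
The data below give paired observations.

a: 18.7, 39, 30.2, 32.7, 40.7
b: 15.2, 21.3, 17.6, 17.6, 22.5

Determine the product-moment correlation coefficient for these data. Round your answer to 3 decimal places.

0.946

n = 5, Σa = 161.3, Σb = 94.2, Σa² = 5508.51, Σb² = 1810.5, Σab = 3137.73
nΣab − ΣaΣb = 15688.65 − 15194.46 = 494.19
nΣa² − (Σa)² = 27542.55 − 26017.69 = 1524.86; nΣb² − (Σb)² = 9052.5 − 8873.64 = 178.86
r = 494.19 / √(1524.86 × 178.86) = 494.19 / 522.2418 ≈ 0.946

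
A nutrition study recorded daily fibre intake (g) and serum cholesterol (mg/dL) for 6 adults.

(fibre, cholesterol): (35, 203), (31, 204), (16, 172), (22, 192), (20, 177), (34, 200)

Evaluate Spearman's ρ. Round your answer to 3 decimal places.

Rank fibre: 6, 4, 1, 3, 2, 5
Rank cholesterol: 5, 6, 1, 3, 2, 4
d = rank(fibre) − rank(cholesterol): 1, -2, 0, 0, 0, 1; Σd² = 6
ρ = 1 − 6Σd² / [n(n²−1)] = 1 − 6×6 / (6×35) = 1 − 36/210 ≈ 0.829

0.829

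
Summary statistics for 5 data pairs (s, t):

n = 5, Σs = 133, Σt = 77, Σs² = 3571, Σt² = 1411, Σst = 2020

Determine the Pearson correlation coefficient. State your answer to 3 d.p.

r = (nΣst − ΣsΣt) / √[(nΣs² − (Σs)²)(nΣt² − (Σt)²)]
Numerator: 5×2020 − 133×77 = -141
Denominator: √[(17855 − 17689)(7055 − 5929)] = √[166 × 1126] = 432.3378
r = -141 / 432.3378 ≈ -0.326

-0.326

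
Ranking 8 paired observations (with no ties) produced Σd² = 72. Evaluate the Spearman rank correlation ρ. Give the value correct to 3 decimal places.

0.143

ρ = 1 − 6Σd² / [n(n²−1)] = 1 − 6×72 / (8×63)
  = 1 − 432/504 = 1 − 0.8571 ≈ 0.143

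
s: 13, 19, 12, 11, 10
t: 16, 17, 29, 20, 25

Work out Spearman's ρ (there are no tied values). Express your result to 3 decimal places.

-0.600

Rank s: 4, 5, 3, 2, 1
Rank t: 1, 2, 5, 3, 4
d = rank(s) − rank(t): 3, 3, -2, -1, -3; Σd² = 32
ρ = 1 − 6Σd² / [n(n²−1)] = 1 − 6×32 / (5×24) = 1 − 192/120 ≈ -0.600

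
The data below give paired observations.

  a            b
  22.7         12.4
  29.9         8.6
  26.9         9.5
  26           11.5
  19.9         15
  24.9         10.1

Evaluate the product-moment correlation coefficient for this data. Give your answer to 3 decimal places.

-0.940

n = 6, Σa = 150.3, Σb = 67.1, Σa² = 3824.93, Σb² = 777.23, Σab = 1643.16
nΣab − ΣaΣb = 9858.96 − 10085.13 = -226.17
nΣa² − (Σa)² = 22949.58 − 22590.09 = 359.49; nΣb² − (Σb)² = 4663.38 − 4502.41 = 160.97
r = -226.17 / √(359.49 × 160.97) = -226.17 / 240.5558 ≈ -0.940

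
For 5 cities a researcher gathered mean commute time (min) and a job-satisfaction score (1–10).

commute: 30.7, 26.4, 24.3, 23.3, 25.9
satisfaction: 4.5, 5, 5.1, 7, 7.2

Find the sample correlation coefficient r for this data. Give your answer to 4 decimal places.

n = 5, Σx = 130.6, Σy = 28.8, Σx² = 3443.64, Σy² = 172.1, Σxy = 743.66
nΣxy − ΣxΣy = 3718.3 − 3761.28 = -42.98
nΣx² − (Σx)² = 17218.2 − 17056.36 = 161.84; nΣy² − (Σy)² = 860.5 − 829.44 = 31.06
r = -42.98 / √(161.84 × 31.06) = -42.98 / 70.8996 ≈ -0.6062

-0.6062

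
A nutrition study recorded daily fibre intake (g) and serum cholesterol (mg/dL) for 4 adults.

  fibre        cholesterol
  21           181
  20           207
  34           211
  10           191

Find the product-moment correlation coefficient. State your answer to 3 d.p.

0.575

n = 4, Σx = 85, Σy = 790, Σx² = 2097, Σy² = 156612, Σxy = 17025
nΣxy − ΣxΣy = 68100 − 67150 = 950
nΣx² − (Σx)² = 8388 − 7225 = 1163; nΣy² − (Σy)² = 626448 − 624100 = 2348
r = 950 / √(1163 × 2348) = 950 / 1652.4902 ≈ 0.575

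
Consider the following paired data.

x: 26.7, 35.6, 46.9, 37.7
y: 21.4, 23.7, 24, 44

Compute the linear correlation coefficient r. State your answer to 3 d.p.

0.175

n = 4, Σx = 146.9, Σy = 113.1, Σx² = 5601.15, Σy² = 3531.65, Σxy = 4199.5
nΣxy − ΣxΣy = 16798 − 16614.39 = 183.61
nΣx² − (Σx)² = 22404.6 − 21579.61 = 824.99; nΣy² − (Σy)² = 14126.6 − 12791.61 = 1334.99
r = 183.61 / √(824.99 × 1334.99) = 183.61 / 1049.4539 ≈ 0.175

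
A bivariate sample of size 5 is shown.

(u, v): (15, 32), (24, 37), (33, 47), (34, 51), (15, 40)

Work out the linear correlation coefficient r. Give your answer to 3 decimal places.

0.862

n = 5, Σu = 121, Σv = 207, Σu² = 3271, Σv² = 8803, Σuv = 5253
nΣuv − ΣuΣv = 26265 − 25047 = 1218
nΣu² − (Σu)² = 16355 − 14641 = 1714; nΣv² − (Σv)² = 44015 − 42849 = 1166
r = 1218 / √(1714 × 1166) = 1218 / 1413.6916 ≈ 0.862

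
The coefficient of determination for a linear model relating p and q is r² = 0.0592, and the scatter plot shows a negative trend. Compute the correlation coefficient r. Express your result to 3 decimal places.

-0.243

|r| = √0.0592 = 0.243
The association is negative, so r = −0.243.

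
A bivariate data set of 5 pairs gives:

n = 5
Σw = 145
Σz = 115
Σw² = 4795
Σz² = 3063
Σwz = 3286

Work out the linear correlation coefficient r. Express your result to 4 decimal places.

-0.0987

r = (nΣwz − ΣwΣz) / √[(nΣw² − (Σw)²)(nΣz² − (Σz)²)]
Numerator: 5×3286 − 145×115 = -245
Denominator: √[(23975 − 21025)(15315 − 13225)] = √[2950 × 2090] = 2483.0425
r = -245 / 2483.0425 ≈ -0.0987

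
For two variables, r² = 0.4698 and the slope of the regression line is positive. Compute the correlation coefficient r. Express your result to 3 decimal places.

0.685

|r| = √0.4698 = 0.685
The association is positive, so r = 0.685.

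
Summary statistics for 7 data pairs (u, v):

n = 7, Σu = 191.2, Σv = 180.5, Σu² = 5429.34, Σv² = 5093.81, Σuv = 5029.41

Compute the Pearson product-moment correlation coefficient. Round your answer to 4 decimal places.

r = (nΣuv − ΣuΣv) / √[(nΣu² − (Σu)²)(nΣv² − (Σv)²)]
Numerator: 7×5029.41 − 191.2×180.5 = 694.27
Denominator: √[(38005.38 − 36557.44)(35656.67 − 32580.25)] = √[1447.94 × 3076.42] = 2110.5619
r = 694.27 / 2110.5619 ≈ 0.3290

0.3290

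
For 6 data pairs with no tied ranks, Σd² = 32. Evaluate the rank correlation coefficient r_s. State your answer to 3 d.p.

0.086

ρ = 1 − 6Σd² / [n(n²−1)] = 1 − 6×32 / (6×35)
  = 1 − 192/210 = 1 − 0.9143 ≈ 0.086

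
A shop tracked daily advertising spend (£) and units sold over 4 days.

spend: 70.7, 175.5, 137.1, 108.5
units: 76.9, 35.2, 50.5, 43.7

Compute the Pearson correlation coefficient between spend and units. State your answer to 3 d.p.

-0.870

n = 4, Σx = 491.8, Σy = 206.3, Σx² = 66367.4, Σy² = 11612.59, Σxy = 23279.43
nΣxy − ΣxΣy = 93117.72 − 101458.34 = -8340.62
nΣx² − (Σx)² = 265469.6 − 241867.24 = 23602.36; nΣy² − (Σy)² = 46450.36 − 42559.69 = 3890.67
r = -8340.62 / √(23602.36 × 3890.67) = -8340.62 / 9582.7446 ≈ -0.870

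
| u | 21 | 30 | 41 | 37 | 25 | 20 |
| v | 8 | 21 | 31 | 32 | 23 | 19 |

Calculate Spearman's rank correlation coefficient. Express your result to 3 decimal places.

0.829

Rank u: 2, 4, 6, 5, 3, 1
Rank v: 1, 3, 5, 6, 4, 2
d = rank(u) − rank(v): 1, 1, 1, -1, -1, -1; Σd² = 6
ρ = 1 − 6Σd² / [n(n²−1)] = 1 − 6×6 / (6×35) = 1 − 36/210 ≈ 0.829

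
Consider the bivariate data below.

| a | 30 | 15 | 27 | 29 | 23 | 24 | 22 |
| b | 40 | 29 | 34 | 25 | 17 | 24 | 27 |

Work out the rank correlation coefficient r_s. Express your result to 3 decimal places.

0.321

Rank a: 7, 1, 5, 6, 3, 4, 2
Rank b: 7, 5, 6, 3, 1, 2, 4
d = rank(a) − rank(b): 0, -4, -1, 3, 2, 2, -2; Σd² = 38
ρ = 1 − 6Σd² / [n(n²−1)] = 1 − 6×38 / (7×48) = 1 − 228/336 ≈ 0.321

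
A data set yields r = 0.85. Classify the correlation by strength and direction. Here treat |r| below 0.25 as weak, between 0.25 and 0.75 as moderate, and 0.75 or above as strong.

strong positive

r = 0.85 > 0 so the relationship is positive.
|r| = 0.85, which falls in the strong range.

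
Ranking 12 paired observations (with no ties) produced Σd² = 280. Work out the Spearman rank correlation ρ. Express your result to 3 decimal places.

ρ = 1 − 6Σd² / [n(n²−1)] = 1 − 6×280 / (12×143)
  = 1 − 1680/1716 = 1 − 0.9790 ≈ 0.021

0.021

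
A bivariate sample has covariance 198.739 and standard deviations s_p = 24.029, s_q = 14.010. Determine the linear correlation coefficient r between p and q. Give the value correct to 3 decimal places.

0.590

r = Cov(p,q) / (s_p · s_q) = 198.739 / (24.029 × 14.010)
  = 198.739 / 336.6463 ≈ 0.590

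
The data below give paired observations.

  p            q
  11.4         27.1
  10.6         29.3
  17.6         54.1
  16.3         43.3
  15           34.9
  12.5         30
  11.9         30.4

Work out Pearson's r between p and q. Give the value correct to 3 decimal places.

0.931

n = 7, Σp = 95.3, Σq = 249.1, Σp² = 1340.63, Σq² = 9436.77, Σpq = 3537.73
nΣpq − ΣpΣq = 24764.11 − 23739.23 = 1024.88
nΣp² − (Σp)² = 9384.41 − 9082.09 = 302.32; nΣq² − (Σq)² = 66057.39 − 62050.81 = 4006.58
r = 1024.88 / √(302.32 × 4006.58) = 1024.88 / 1100.5768 ≈ 0.931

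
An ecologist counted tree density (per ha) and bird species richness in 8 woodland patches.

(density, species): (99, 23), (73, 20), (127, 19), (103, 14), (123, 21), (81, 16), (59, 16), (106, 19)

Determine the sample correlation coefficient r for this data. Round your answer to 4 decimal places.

0.3336

n = 8, Σx = 771, Σy = 148, Σx² = 78275, Σy² = 2800, Σxy = 14429
nΣxy − ΣxΣy = 115432 − 114108 = 1324
nΣx² − (Σx)² = 626200 − 594441 = 31759; nΣy² − (Σy)² = 22400 − 21904 = 496
r = 1324 / √(31759 × 496) = 1324 / 3968.9374 ≈ 0.3336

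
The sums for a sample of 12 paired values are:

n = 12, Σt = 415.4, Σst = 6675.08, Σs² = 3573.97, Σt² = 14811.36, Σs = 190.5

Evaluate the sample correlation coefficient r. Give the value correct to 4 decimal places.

r = (nΣst − ΣsΣt) / √[(nΣs² − (Σs)²)(nΣt² − (Σt)²)]
Numerator: 12×6675.08 − 190.5×415.4 = 967.26
Denominator: √[(42887.64 − 36290.25)(177736.32 − 172557.16)] = √[6597.39 × 5179.16] = 5845.4203
r = 967.26 / 5845.4203 ≈ 0.1655

0.1655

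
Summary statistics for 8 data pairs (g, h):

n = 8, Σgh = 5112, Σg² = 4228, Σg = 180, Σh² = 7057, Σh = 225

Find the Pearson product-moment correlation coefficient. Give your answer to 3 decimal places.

0.137

r = (nΣgh − ΣgΣh) / √[(nΣg² − (Σg)²)(nΣh² − (Σh)²)]
Numerator: 8×5112 − 180×225 = 396
Denominator: √[(33824 − 32400)(56456 − 50625)] = √[1424 × 5831] = 2881.5524
r = 396 / 2881.5524 ≈ 0.137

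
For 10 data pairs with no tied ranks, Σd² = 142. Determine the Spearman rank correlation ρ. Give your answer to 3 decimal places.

0.139

ρ = 1 − 6Σd² / [n(n²−1)] = 1 − 6×142 / (10×99)
  = 1 − 852/990 = 1 − 0.8606 ≈ 0.139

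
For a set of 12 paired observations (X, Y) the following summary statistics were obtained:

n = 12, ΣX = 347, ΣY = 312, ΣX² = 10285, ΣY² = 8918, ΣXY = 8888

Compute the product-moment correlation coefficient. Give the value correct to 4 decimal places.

r = (nΣXY − ΣXΣY) / √[(nΣX² − (ΣX)²)(nΣY² − (ΣY)²)]
Numerator: 12×8888 − 347×312 = -1608
Denominator: √[(123420 − 120409)(107016 − 97344)] = √[3011 × 9672] = 5396.5167
r = -1608 / 5396.5167 ≈ -0.2980

-0.2980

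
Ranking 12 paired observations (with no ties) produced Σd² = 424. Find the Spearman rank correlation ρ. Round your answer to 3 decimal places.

-0.483

ρ = 1 − 6Σd² / [n(n²−1)] = 1 − 6×424 / (12×143)
  = 1 − 2544/1716 = 1 − 1.4825 ≈ -0.483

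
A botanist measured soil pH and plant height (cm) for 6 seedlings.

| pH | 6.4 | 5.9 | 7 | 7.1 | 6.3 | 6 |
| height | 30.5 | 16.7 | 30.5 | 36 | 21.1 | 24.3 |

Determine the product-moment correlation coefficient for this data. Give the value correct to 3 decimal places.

0.863

n = 6, Σx = 38.7, Σy = 159.1, Σx² = 250.87, Σy² = 4471.09, Σxy = 1041.56
nΣxy − ΣxΣy = 6249.36 − 6157.17 = 92.19
nΣx² − (Σx)² = 1505.22 − 1497.69 = 7.53; nΣy² − (Σy)² = 26826.54 − 25312.81 = 1513.73
r = 92.19 / √(7.53 × 1513.73) = 92.19 / 106.7632 ≈ 0.863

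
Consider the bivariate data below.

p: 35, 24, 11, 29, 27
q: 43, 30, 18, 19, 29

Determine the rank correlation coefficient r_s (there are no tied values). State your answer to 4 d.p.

Rank p: 5, 2, 1, 4, 3
Rank q: 5, 4, 1, 2, 3
d = rank(p) − rank(q): 0, -2, 0, 2, 0; Σd² = 8
ρ = 1 − 6Σd² / [n(n²−1)] = 1 − 6×8 / (5×24) = 1 − 48/120 ≈ 0.6000

0.6000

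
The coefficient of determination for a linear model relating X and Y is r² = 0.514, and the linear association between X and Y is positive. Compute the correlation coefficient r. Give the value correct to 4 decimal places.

|r| = √0.514 = 0.7169
The association is positive, so r = 0.7169.

0.7169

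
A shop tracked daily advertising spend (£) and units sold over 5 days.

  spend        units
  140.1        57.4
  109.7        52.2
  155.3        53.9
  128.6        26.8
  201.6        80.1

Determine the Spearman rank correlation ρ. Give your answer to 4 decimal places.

0.8000

Rank spend: 3, 1, 4, 2, 5
Rank units: 4, 2, 3, 1, 5
d = rank(spend) − rank(units): -1, -1, 1, 1, 0; Σd² = 4
ρ = 1 − 6Σd² / [n(n²−1)] = 1 − 6×4 / (5×24) = 1 − 24/120 ≈ 0.8000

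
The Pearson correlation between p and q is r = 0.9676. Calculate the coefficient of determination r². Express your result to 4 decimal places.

0.9362

r² = (0.9676)² = 0.9362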